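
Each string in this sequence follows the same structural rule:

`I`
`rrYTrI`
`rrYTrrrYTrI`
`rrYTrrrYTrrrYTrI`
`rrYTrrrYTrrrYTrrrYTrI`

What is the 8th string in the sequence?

rrYTrrrYTrrrYTrrrYTrrrYTrrrYTrrrYTrI

The strings grow by a fixed prefix rrYTr each time.
From rrYTrrrYTrrrYTrrrYTrI, 3 further steps: rrYTrrrYTrrrYTrrrYTrI → rrYTrrrYTrrrYTrrrYTrrrYTrI → rrYTrrrYTrrrYTrrrYTrrrYTrrrYTrI → (answer).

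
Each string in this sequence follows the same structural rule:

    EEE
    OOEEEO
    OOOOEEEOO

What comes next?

OOOOOOEEEOOO

Every step adds OO to the front and O to the end of the previous string.
So the next term is OO·OOOOEEEOO·O.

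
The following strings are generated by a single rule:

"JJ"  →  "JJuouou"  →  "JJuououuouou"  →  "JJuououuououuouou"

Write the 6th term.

JJuououuououuououuououuouou

Each term is the previous one with uouou appended.
From JJuououuououuouou, 2 further steps: JJuououuououuouou → JJuououuououuououuouou → (answer).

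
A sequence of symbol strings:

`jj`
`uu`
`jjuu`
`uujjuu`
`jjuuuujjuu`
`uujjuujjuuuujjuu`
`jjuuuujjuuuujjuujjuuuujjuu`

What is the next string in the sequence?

uujjuujjuuuujjuujjuuuujjuuuujjuujjuuuujjuu

Each term (from the third on) is the two preceding terms concatenated in order: term 3 = jj·uu = jjuu.
Continuing: uujjuujjuuuujjuu · jjuuuujjuuuujjuujjuuuujjuu gives term 8.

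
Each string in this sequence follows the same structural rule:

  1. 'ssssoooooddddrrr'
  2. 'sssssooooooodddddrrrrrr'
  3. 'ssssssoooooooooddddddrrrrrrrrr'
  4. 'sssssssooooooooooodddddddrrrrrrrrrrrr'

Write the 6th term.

sssssssssooooooooooooooodddddddddrrrrrrrrrrrrrrrrrr

The n-th term is n+3 s's then 2n+3 o's then n+3 d's then 3n r's (n = 1, 2, …).
At n = 6 the blocks have lengths 9, 15, 9, 18.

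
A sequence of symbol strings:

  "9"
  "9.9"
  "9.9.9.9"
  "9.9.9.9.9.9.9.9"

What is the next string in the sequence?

Each string is two copies of the previous one joined by '.'.
Doubling 9.9.9.9.9.9.9.9 with '.' between the halves:

9.9.9.9.9.9.9.9.9.9.9.9.9.9.9.9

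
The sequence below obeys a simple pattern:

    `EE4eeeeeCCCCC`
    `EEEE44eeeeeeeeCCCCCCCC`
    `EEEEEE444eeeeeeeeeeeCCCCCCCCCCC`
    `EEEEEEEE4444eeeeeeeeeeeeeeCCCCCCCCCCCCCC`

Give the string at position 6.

Term n consists of 2n E's, followed by n 4's, followed by 3n+2 e's, followed by 3n+2 C's (n = 1, 2, …).
Setting n = 6 gives 12, 6, 20, 20 characters in each block.

EEEEEEEEEEEE444444eeeeeeeeeeeeeeeeeeeeCCCCCCCCCCCCCCCCCCCC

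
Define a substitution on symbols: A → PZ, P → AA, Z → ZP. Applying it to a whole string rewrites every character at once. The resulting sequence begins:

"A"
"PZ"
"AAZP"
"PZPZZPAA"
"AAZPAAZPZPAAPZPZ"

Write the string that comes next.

Replace each of the 16 characters of AAZPAAZPZPAAPZPZ in place — PZ PZ ZP AA PZ PZ ZP AA ZP AA PZ PZ AA ZP AA ZP — and concatenate.

PZPZZPAAPZPZZPAAZPAAPZPZAAZPAAZP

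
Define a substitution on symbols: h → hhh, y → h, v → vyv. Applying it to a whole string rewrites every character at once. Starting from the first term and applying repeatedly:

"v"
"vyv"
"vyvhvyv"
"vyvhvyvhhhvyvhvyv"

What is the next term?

vyvhvyvhhhvyvhvyvhhhhhhhhhvyvhvyvhhhvyvhvyv

φ(vyvhvyvhhhvyvhvyv) expands symbol-by-symbol to vyv h vyv hhh vyv h vyv hhh hhh hhh vyv h vyv hhh vyv h vyv; joining the 17 pieces gives the next term.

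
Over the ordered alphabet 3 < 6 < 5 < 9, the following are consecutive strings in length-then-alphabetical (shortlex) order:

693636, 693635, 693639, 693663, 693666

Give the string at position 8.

Continuing the enumeration 3 steps past 693666: 693666 → 693665 → 693669 → (answer).

693653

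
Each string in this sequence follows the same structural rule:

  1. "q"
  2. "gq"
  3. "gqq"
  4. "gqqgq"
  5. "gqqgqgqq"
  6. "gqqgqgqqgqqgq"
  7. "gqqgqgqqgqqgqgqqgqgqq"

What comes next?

Each term (from the third on) is the previous term followed by the one before it: term 3 = gq·q = gqq.
Continuing: gqqgqgqqgqqgqgqqgqgqq · gqqgqgqqgqqgq gives term 8.

gqqgqgqqgqqgqgqqgqgqqgqqgqgqqgqqgq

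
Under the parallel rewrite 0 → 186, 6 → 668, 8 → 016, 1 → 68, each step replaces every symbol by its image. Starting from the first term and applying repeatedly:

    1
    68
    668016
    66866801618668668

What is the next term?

6686680166686680161866866868016668668016668668016

φ(66866801618668668) expands symbol-by-symbol to 668 668 016 668 668 016 186 68 668 68 016 668 668 016 668 668 016; joining the 17 pieces gives the next term.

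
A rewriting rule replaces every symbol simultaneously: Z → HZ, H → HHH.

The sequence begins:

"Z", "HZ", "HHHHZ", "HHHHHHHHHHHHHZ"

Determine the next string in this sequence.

φ(HHHHHHHHHHHHHZ) expands symbol-by-symbol to HHH HHH HHH HHH HHH HHH HHH HHH HHH HHH HHH HHH HHH HZ; joining the 14 pieces gives the next term.

HHHHHHHHHHHHHHHHHHHHHHHHHHHHHHHHHHHHHHHHZ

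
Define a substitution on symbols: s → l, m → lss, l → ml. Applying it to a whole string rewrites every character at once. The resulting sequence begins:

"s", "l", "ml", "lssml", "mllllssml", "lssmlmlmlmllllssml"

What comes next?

Applying the rule to each of the 18 symbols of lssmlmlmlmllllssml gives the pieces ml l l lss ml lss ml lss ml lss ml ml ml ml l l lss ml, which concatenate to the answer.

mllllssmllssmllssmllssmlmlmlmllllssml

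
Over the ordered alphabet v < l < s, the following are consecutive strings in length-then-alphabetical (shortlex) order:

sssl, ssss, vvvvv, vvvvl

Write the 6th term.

vvvlv

Advancing 2 positions from vvvvl through vvvvl → vvvvs reaches term 6.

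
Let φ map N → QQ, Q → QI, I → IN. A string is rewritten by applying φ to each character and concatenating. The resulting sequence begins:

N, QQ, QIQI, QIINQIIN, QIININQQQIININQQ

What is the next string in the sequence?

φ(QIININQQQIININQQ) expands symbol-by-symbol to QI IN IN QQ IN QQ QI QI QI IN IN QQ IN QQ QI QI; joining the 16 pieces gives the next term.

QIININQQINQQQIQIQIININQQINQQQIQI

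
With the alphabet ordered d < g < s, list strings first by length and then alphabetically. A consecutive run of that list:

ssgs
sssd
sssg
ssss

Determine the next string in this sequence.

After ssss the length-4 strings are exhausted; the first length-5 string is 5 copies of d.

ddddd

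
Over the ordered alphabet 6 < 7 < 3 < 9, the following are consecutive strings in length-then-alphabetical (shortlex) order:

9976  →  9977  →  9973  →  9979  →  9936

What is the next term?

The successor of 9936 increments the rightmost position that isn't already 9 and resets every position after it to 6.

9937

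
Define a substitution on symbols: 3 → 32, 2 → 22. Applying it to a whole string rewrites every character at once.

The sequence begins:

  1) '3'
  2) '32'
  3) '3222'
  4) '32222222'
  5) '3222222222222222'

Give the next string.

32222222222222222222222222222222

Replace each of the 16 characters of 3222222222222222 in place — 32 22 22 22 22 22 22 22 22 22 22 22 22 22 22 22 — and concatenate.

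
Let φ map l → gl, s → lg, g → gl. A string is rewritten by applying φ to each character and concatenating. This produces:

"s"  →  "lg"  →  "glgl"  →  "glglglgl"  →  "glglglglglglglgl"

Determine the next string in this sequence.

Replace each of the 16 characters of glglglglglglglgl in place — gl gl gl gl gl gl gl gl gl gl gl gl gl gl gl gl — and concatenate.

glglglglglglglglglglglglglglglgl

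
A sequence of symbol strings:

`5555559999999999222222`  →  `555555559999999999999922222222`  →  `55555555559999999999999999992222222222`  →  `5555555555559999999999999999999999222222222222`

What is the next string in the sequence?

555555555555559999999999999999999999999922222222222222

Reading off run lengths: 5 runs 6, 8, 10, 12; 9 runs 10, 14, 18, 22; 2 runs 6, 8, 10, 12 — each is linear in n, where the shown terms are n = 3, 4, 5, 6.
At n = 7 the blocks have lengths 14, 26, 14.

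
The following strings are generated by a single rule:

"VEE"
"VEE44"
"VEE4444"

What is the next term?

Every step adds 44 to the end: s(k+1) = s(k)·44.
So the next term is VEE4444·44.

VEE444444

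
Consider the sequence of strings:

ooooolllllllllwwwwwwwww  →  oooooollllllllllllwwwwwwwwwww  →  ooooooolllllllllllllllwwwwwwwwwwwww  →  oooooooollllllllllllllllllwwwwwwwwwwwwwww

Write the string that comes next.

Term n consists of n+2 o's, followed by 3n l's, followed by 2n+3 w's, where the shown terms are n = 3, 4, 5, 6.
For the next term, n = 7, so the run lengths are 9, 21, 17.

ooooooooolllllllllllllllllllllwwwwwwwwwwwwwwwww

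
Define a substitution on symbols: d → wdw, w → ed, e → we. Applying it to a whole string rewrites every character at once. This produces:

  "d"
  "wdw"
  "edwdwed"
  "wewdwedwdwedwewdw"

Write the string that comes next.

Replace each of the 17 characters of wewdwedwdwedwewdw in place — ed we ed wdw ed we wdw ed wdw ed we wdw ed we ed wdw ed — and concatenate.

edweedwdwedwewdwedwdwedwewdwedweedwdwed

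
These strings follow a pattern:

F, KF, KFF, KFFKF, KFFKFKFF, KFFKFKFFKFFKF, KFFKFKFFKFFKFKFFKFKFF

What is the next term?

KFFKFKFFKFFKFKFFKFKFFKFFKFKFFKFFKF

This is a Fibonacci-style word recurrence s(k) = s(k−1)·s(k−2): e.g. KF·F = KFF.
So term 8 is KFFKFKFFKFFKFKFFKFKFF·KFFKFKFFKFFKF.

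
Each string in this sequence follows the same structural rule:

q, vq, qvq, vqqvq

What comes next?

qvqvqqvq

From term 3 onward, concatenate the second-to-last term with the last: q·vq = qvq, vq·qvq = vqqvq, …
The next term joins qvq and vqqvq.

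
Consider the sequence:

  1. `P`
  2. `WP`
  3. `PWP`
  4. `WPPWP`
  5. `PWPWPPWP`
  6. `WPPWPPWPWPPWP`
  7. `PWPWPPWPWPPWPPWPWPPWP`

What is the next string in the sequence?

Each term (from the third on) is the two preceding terms concatenated in order: term 3 = P·WP = PWP.
The next term joins WPPWPPWPWPPWP and PWPWPPWPWPPWPPWPWPPWP.

WPPWPPWPWPPWPPWPWPPWPWPPWPPWPWPPWP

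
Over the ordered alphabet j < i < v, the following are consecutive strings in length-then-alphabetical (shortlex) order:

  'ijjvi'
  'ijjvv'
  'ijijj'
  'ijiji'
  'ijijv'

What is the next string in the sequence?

ijiij

The successor of ijijv increments the rightmost position that isn't already v and resets every position after it to j.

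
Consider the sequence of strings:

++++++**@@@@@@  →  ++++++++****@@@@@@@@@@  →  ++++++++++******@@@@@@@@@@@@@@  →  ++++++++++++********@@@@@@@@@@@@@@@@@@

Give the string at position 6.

Term n consists of 2n+2 +'s, followed by 2n-2 *'s, followed by 4n-2 @'s, where the shown terms are n = 2, 3, 4, 5.
At n = 7 the blocks have lengths 16, 12, 26.

++++++++++++++++************@@@@@@@@@@@@@@@@@@@@@@@@@@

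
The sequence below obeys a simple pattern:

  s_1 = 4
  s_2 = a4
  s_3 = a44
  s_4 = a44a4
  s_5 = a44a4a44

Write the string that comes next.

From term 3 onward, concatenate the last term with the second-to-last: a4·4 = a44, a44·a4 = a44a4, …
Continuing: a44a4a44 · a44a4 gives term 6.

a44a4a44a44a4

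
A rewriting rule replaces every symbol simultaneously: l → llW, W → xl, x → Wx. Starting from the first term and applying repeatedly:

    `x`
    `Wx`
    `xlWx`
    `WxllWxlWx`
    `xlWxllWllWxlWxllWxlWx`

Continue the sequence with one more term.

WxllWxlWxllWllWxlllWllWxlWxllWxlWxllWllWxlWxllWxlWx

φ(xlWxllWllWxlWxllWxlWx) expands symbol-by-symbol to Wx llW xl Wx llW llW xl llW llW xl Wx llW xl Wx llW llW xl Wx llW xl Wx; joining the 21 pieces gives the next term.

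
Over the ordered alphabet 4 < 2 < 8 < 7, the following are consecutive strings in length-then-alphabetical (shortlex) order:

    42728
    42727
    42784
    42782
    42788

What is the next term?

Treat 42788 as a base-4 numeral over the given alphabet and add one, carrying through any trailing 7's.

42787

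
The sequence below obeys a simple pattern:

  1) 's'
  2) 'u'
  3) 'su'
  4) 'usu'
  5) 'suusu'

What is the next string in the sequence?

Each term (from the third on) is the two preceding terms concatenated in order: term 3 = s·u = su.
Continuing: usu · suusu gives term 6.

ususuusu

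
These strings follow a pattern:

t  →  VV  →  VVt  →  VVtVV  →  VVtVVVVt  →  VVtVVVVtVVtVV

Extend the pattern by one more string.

Each term (from the third on) is the previous term followed by the one before it: term 3 = VV·t = VVt.
So term 7 is VVtVVVVtVVtVV·VVtVVVVt.

VVtVVVVtVVtVVVVtVVVVt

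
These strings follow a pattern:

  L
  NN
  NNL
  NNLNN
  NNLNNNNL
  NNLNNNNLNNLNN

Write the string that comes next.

From term 3 onward, concatenate the last term with the second-to-last: NN·L = NNL, NNL·NN = NNLNN, …
The next term joins NNLNNNNLNNLNN and NNLNNNNL.

NNLNNNNLNNLNNNNLNNNNL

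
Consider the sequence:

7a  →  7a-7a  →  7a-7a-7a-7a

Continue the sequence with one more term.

Every step duplicates the string with '-' between the halves.
Doubling 7a-7a-7a-7a with '-' between the halves:

7a-7a-7a-7a-7a-7a-7a-7a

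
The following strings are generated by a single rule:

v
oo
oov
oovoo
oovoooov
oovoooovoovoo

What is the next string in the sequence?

oovoooovoovoooovoooov

This is a Fibonacci-style word recurrence s(k) = s(k−1)·s(k−2): e.g. oo·v = oov.
The next term joins oovoooovoovoo and oovoooov.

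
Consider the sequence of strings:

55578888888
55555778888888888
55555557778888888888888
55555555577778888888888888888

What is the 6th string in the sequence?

55555555555557777778888888888888888888888

The n-th term is 2n-1 5's then n-1 7's then 3n+1 8's, where the shown terms are n = 2, 3, 4, 5.
At n = 7 the blocks have lengths 13, 6, 22.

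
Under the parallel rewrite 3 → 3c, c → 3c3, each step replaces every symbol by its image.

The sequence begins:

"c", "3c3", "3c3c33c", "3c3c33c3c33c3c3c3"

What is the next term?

3c3c33c3c33c3c3c33c3c33c3c3c33c3c33c3c33c

Applying the rule to each of the 17 symbols of 3c3c33c3c33c3c3c3 gives the pieces 3c 3c3 3c 3c3 3c 3c 3c3 3c 3c3 3c 3c 3c3 3c 3c3 3c 3c3 3c, which concatenate to the answer.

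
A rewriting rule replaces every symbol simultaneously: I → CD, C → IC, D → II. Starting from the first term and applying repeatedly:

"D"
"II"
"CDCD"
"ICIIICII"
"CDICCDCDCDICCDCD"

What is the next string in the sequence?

Rewriting the 16 symbols of CDICCDCDCDICCDCD one by one yields IC II CD IC IC II IC II IC II CD IC IC II IC II; concatenated:

ICIICDICICIIICIIICIICDICICIIICII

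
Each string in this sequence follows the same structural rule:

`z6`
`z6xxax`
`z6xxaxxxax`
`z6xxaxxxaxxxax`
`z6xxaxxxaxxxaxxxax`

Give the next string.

Each term is the previous one with xxax appended.
Applying this once more to z6xxaxxxaxxxaxxxax:

z6xxaxxxaxxxaxxxaxxxax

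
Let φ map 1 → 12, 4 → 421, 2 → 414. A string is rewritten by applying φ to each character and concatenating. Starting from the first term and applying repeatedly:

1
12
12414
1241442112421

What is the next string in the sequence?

Replace each of the 13 characters of 1241442112421 in place — 12 414 421 12 421 421 414 12 12 414 421 414 12 — and concatenate.

1241442112421421414121241442141412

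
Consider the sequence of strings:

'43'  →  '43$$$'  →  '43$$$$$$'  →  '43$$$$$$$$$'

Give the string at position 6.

43$$$$$$$$$$$$$$$

Each term is the previous one with $$$ appended.
From 43$$$$$$$$$, 2 further steps: 43$$$$$$$$$ → 43$$$$$$$$$$$$ → (answer).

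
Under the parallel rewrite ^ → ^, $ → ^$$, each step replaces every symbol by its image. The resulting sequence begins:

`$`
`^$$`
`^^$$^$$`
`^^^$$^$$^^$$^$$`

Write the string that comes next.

Rewriting the 15 symbols of ^^^$$^$$^^$$^$$ one by one yields ^ ^ ^ ^$$ ^$$ ^ ^$$ ^$$ ^ ^ ^$$ ^$$ ^ ^$$ ^$$; concatenated:

^^^^$$^$$^^$$^$$^^^$$^$$^^$$^$$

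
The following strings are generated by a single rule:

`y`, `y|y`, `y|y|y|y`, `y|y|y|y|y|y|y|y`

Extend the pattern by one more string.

y|y|y|y|y|y|y|y|y|y|y|y|y|y|y|y

Each string is two copies of the previous one joined by '|'.
So the next term is two copies of y|y|y|y|y|y|y|y with '|' between the halves.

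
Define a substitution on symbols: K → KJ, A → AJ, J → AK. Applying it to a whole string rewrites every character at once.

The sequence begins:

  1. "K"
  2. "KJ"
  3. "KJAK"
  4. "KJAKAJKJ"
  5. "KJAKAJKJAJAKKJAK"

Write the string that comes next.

KJAKAJKJAJAKKJAKAJAKAJKJKJAKAJKJ

Applying the rule to each of the 16 symbols of KJAKAJKJAJAKKJAK gives the pieces KJ AK AJ KJ AJ AK KJ AK AJ AK AJ KJ KJ AK AJ KJ, which concatenate to the answer.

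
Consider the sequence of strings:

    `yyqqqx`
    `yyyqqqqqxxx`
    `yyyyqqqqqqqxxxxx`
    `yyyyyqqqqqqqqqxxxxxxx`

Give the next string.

yyyyyyqqqqqqqqqqqxxxxxxxxx

Reading off run lengths: y runs 2, 3, 4, 5; q runs 3, 5, 7, 9; x runs 1, 3, 5, 7 — each is linear in n (n = 1, 2, …).
For the next term, n = 5, so the run lengths are 6, 11, 9.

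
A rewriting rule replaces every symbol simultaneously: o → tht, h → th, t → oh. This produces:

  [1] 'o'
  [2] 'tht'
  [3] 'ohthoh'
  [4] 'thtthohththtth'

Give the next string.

φ(thtthohththtth) expands symbol-by-symbol to oh th oh oh th tht th oh th oh th oh oh th; joining the 14 pieces gives the next term.

ohthohohththtthohthohthohohth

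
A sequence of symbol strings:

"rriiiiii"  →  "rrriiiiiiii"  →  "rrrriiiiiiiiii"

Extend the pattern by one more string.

rrrrriiiiiiiiiiii

The n-th term is n-1 r's then 2n i's, where the shown terms are n = 3, 4, 5.
For the next term, n = 6, so the run lengths are 5, 12.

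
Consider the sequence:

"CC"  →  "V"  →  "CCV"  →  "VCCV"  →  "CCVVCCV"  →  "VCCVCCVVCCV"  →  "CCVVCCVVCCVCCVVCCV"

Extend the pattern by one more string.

VCCVCCVVCCVCCVVCCVVCCVCCVVCCV

This is a Fibonacci-style word recurrence s(k) = s(k−2)·s(k−1): e.g. CC·V = CCV.
The next term joins VCCVCCVVCCV and CCVVCCVVCCVCCVVCCV.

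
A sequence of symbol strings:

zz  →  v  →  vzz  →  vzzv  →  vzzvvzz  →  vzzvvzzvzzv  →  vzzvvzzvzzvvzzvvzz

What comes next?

vzzvvzzvzzvvzzvvzzvzzvvzzvzzv

Each term (from the third on) is the previous term followed by the one before it: term 3 = v·zz = vzz.
Continuing: vzzvvzzvzzvvzzvvzz · vzzvvzzvzzv gives term 8.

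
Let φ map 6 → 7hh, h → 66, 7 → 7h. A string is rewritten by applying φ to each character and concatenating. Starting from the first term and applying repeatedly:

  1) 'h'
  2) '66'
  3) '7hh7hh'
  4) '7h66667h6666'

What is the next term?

Rewriting each symbol of 7h66667h6666: 7→7h, h→66, 6→7hh, 6→7hh, 6→7hh, 6→7hh, 7→7h, h→66, 6→7hh, 6→7hh, 6→7hh, 6→7hh, which concatenates to 7h 66 7hh 7hh 7hh 7hh 7h 66 7hh 7hh 7hh 7hh.

7h667hh7hh7hh7hh7h667hh7hh7hh7hh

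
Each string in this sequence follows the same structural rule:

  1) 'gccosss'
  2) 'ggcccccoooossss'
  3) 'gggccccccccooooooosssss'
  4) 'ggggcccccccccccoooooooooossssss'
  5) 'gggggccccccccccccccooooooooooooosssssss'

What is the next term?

Term n consists of n g's, followed by 3n-1 c's, followed by 3n-2 o's, followed by n+2 s's (n = 1, 2, …).
At n = 6 the blocks have lengths 6, 17, 16, 8.

ggggggcccccccccccccccccoooooooooooooooossssssss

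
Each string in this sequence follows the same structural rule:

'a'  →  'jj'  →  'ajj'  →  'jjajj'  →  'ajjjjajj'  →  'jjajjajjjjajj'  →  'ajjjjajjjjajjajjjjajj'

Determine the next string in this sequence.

Each term (from the third on) is the two preceding terms concatenated in order: term 3 = a·jj = ajj.
The next term joins jjajjajjjjajj and ajjjjajjjjajjajjjjajj.

jjajjajjjjajjajjjjajjjjajjajjjjajj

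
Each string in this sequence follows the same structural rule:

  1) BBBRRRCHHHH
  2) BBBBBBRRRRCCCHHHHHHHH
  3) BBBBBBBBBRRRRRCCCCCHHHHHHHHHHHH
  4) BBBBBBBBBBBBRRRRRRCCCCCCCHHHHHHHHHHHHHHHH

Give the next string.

BBBBBBBBBBBBBBBRRRRRRRCCCCCCCCCHHHHHHHHHHHHHHHHHHHH

Each string has the form B^{3n} R^{n+2} C^{2n-1} H^{4n} (n = 1, 2, …).
Setting n = 5 gives 15, 7, 9, 20 characters in each block.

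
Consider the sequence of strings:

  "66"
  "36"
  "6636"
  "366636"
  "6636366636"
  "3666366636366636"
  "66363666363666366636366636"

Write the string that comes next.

366636663636663666363666363666366636366636

Each term (from the third on) is the two preceding terms concatenated in order: term 3 = 66·36 = 6636.
Continuing: 3666366636366636 · 66363666363666366636366636 gives term 8.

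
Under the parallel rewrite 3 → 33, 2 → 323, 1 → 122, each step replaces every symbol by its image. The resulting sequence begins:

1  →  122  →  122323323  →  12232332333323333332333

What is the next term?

12232332333323333332333333333323333333333333323333333

Replace each of the 23 characters of 12232332333323333332333 in place — 122 323 323 33 323 33 33 323 33 33 33 33 323 33 33 33 33 33 33 323 33 33 33 — and concatenate.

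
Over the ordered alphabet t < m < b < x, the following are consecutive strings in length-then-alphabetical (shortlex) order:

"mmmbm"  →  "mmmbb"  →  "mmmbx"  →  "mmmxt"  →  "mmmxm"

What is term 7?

Stepping forward 2 times from mmmxm: mmmxm → mmmxb, then the target.

mmmxx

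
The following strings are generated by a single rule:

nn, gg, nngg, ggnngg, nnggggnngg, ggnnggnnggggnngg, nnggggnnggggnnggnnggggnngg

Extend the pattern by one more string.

ggnnggnnggggnnggnnggggnnggggnnggnnggggnngg

From term 3 onward, concatenate the second-to-last term with the last: nn·gg = nngg, gg·nngg = ggnngg, …
Continuing: ggnnggnnggggnngg · nnggggnnggggnnggnnggggnngg gives term 8.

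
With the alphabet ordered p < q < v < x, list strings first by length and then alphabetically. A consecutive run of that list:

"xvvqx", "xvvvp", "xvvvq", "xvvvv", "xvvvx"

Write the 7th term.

xvvxq

Advancing 2 positions from xvvvx through xvvvx → xvvxp reaches term 7.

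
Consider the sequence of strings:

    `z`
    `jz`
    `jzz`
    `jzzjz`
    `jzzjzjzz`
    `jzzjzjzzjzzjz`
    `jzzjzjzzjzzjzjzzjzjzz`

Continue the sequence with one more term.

jzzjzjzzjzzjzjzzjzjzzjzzjzjzzjzzjz

This is a Fibonacci-style word recurrence s(k) = s(k−1)·s(k−2): e.g. jz·z = jzz.
The next term joins jzzjzjzzjzzjzjzzjzjzz and jzzjzjzzjzzjz.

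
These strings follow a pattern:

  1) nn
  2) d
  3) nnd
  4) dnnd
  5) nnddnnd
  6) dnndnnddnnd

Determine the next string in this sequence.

From term 3 onward, concatenate the second-to-last term with the last: nn·d = nnd, d·nnd = dnnd, …
Continuing: nnddnnd · dnndnnddnnd gives term 7.

nnddnnddnndnnddnnd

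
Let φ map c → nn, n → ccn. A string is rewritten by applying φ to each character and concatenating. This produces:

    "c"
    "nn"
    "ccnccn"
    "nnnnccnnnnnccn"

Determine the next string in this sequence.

ccnccnccnccnnnnnccnccnccnccnccnnnnnccn

φ(nnnnccnnnnnccn) expands symbol-by-symbol to ccn ccn ccn ccn nn nn ccn ccn ccn ccn ccn nn nn ccn; joining the 14 pieces gives the next term.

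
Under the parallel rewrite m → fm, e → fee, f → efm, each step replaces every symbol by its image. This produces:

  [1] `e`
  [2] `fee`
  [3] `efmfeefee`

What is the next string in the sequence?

Expanding efmfeefee: e→fee, f→efm, m→fm, f→efm, e→fee, e→fee, f→efm, e→fee, e→fee. Concatenated: fee efm fm efm fee fee efm fee fee.

feeefmfmefmfeefeeefmfeefee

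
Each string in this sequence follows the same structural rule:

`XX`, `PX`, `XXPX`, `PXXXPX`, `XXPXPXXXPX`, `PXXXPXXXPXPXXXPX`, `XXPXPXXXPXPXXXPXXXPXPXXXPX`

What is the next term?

This is a Fibonacci-style word recurrence s(k) = s(k−2)·s(k−1): e.g. XX·PX = XXPX.
Continuing: PXXXPXXXPXPXXXPX · XXPXPXXXPXPXXXPXXXPXPXXXPX gives term 8.

PXXXPXXXPXPXXXPXXXPXPXXXPXPXXXPXXXPXPXXXPX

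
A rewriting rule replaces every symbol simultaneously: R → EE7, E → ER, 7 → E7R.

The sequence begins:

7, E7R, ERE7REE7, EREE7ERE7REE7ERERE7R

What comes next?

φ(EREE7ERE7REE7ERERE7R) expands symbol-by-symbol to ER EE7 ER ER E7R ER EE7 ER E7R EE7 ER ER E7R ER EE7 ER EE7 ER E7R EE7; joining the 20 pieces gives the next term.

EREE7ERERE7REREE7ERE7REE7ERERE7REREE7EREE7ERE7REE7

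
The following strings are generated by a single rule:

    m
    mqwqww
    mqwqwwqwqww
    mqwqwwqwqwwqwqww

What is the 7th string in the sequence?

mqwqwwqwqwwqwqwwqwqwwqwqwwqwqww

Every step adds qwqww to the end: s(k+1) = s(k)·qwqww.
From mqwqwwqwqwwqwqww, 3 further steps: mqwqwwqwqwwqwqww → mqwqwwqwqwwqwqwwqwqww → mqwqwwqwqwwqwqwwqwqwwqwqww → (answer).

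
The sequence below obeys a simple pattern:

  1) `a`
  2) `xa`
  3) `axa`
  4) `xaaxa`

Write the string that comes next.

axaxaaxa

This is a Fibonacci-style word recurrence s(k) = s(k−2)·s(k−1): e.g. a·xa = axa.
So term 5 is axa·xaaxa.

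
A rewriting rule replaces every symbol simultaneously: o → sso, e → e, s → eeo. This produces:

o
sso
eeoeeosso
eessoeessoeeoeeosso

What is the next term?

Rewriting the 19 symbols of eessoeessoeeoeeosso one by one yields e e eeo eeo sso e e eeo eeo sso e e sso e e sso eeo eeo sso; concatenated:

eeeeoeeossoeeeeoeeossoeessoeessoeeoeeosso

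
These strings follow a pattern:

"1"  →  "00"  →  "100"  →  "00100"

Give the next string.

10000100

This is a Fibonacci-style word recurrence s(k) = s(k−2)·s(k−1): e.g. 1·00 = 100.
Continuing: 100 · 00100 gives term 5.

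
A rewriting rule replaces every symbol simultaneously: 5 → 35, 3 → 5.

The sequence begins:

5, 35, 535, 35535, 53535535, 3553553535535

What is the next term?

Rewriting the 13 symbols of 3553553535535 one by one yields 5 35 35 5 35 35 5 35 5 35 35 5 35; concatenated:

535355353553553535535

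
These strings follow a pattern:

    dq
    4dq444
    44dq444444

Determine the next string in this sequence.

s(k+1) = 4·s(k)·444, so each term gains 4 as a prefix and 444 as a suffix.
Applying this once more to 44dq444444:

444dq444444444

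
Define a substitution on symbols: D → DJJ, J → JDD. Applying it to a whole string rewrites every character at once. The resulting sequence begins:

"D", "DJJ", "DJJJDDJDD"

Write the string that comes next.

DJJJDDJDDJDDDJJDJJJDDDJJDJJ

Rewriting each symbol of DJJJDDJDD: D→DJJ, J→JDD, J→JDD, J→JDD, D→DJJ, D→DJJ, J→JDD, D→DJJ, D→DJJ, which concatenates to DJJ JDD JDD JDD DJJ DJJ JDD DJJ DJJ.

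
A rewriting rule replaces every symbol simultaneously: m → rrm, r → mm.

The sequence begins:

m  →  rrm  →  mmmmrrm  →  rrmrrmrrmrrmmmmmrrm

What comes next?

Rewriting the 19 symbols of rrmrrmrrmrrmmmmmrrm one by one yields mm mm rrm mm mm rrm mm mm rrm mm mm rrm rrm rrm rrm rrm mm mm rrm; concatenated:

mmmmrrmmmmmrrmmmmmrrmmmmmrrmrrmrrmrrmrrmmmmmrrm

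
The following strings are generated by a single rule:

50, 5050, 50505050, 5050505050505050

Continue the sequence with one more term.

50505050505050505050505050505050

Each string is two copies of the previous one concatenated.
So the next term is two copies of 5050505050505050.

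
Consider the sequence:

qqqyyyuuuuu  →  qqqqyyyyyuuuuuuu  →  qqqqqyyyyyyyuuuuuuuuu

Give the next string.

qqqqqqyyyyyyyyyuuuuuuuuuuu

Each string has the form q^{n+1} y^{2n-1} u^{2n+1}, where the shown terms are n = 2, 3, 4.
Setting n = 5 gives 6, 9, 11 characters in each block.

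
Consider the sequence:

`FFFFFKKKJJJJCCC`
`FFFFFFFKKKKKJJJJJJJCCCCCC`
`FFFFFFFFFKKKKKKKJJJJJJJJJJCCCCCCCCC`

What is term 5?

The n-th term is 2n+3 F's then 2n+1 K's then 3n+1 J's then 3n C's (n = 1, 2, …).
For term 5, n = 5, so the run lengths are 13, 11, 16, 15.

FFFFFFFFFFFFFKKKKKKKKKKKJJJJJJJJJJJJJJJJCCCCCCCCCCCCCCC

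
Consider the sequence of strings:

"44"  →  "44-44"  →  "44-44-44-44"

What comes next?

Each string is two copies of the previous one joined by '-'.
Doubling 44-44-44-44 with '-' between the halves:

44-44-44-44-44-44-44-44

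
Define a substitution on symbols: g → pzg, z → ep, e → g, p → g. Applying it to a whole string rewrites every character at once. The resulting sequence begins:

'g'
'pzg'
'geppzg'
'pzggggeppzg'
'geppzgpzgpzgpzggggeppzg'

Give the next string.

pzggggeppzggeppzggeppzggeppzgpzgpzgpzggggeppzg

Applying the rule to each of the 23 symbols of geppzgpzgpzgpzggggeppzg gives the pieces pzg g g g ep pzg g ep pzg g ep pzg g ep pzg pzg pzg pzg g g g ep pzg, which concatenate to the answer.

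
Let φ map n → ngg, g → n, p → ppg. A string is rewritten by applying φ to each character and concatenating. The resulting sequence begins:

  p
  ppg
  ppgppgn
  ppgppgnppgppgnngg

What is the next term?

φ(ppgppgnppgppgnngg) expands symbol-by-symbol to ppg ppg n ppg ppg n ngg ppg ppg n ppg ppg n ngg ngg n n; joining the 17 pieces gives the next term.

ppgppgnppgppgnnggppgppgnppgppgnnggnggnn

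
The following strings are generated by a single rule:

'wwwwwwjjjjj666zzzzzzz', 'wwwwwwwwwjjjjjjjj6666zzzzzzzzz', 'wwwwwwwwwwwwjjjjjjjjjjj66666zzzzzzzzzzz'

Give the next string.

Reading off run lengths: w runs 6, 9, 12; j runs 5, 8, 11; 6 runs 3, 4, 5; z runs 7, 9, 11 — each is linear in n, where the shown terms are n = 2, 3, 4.
At n = 5 the blocks have lengths 15, 14, 6, 13.

wwwwwwwwwwwwwwwjjjjjjjjjjjjjj666666zzzzzzzzzzzzz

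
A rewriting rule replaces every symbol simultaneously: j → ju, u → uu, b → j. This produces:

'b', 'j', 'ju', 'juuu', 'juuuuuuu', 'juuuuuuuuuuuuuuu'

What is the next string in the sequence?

Rewriting the 16 symbols of juuuuuuuuuuuuuuu one by one yields ju uu uu uu uu uu uu uu uu uu uu uu uu uu uu uu; concatenated:

juuuuuuuuuuuuuuuuuuuuuuuuuuuuuuu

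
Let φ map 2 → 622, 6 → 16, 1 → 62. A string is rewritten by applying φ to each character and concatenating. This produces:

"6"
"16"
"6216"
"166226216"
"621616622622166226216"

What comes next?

Applying the rule to each of the 21 symbols of 621616622622166226216 gives the pieces 16 622 62 16 62 16 16 622 622 16 622 622 62 16 16 622 622 16 622 62 16, which concatenate to the answer.

16622621662161662262216622622621616622622166226216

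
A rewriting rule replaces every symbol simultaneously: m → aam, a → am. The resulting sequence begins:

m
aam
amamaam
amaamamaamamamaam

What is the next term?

φ(amaamamaamamamaam) expands symbol-by-symbol to am aam am am aam am aam am am aam am aam am aam am am aam; joining the 17 pieces gives the next term.

amaamamamaamamaamamamaamamaamamaamamamaam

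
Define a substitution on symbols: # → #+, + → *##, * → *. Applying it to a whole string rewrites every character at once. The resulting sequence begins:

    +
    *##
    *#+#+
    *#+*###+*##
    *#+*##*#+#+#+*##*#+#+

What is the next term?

*#+*##*#+#+*#+*###+*###+*##*#+#+*#+*###+*##

Replace each of the 21 characters of *#+*##*#+#+#+*##*#+#+ in place — * #+ *## * #+ #+ * #+ *## #+ *## #+ *## * #+ #+ * #+ *## #+ *## — and concatenate.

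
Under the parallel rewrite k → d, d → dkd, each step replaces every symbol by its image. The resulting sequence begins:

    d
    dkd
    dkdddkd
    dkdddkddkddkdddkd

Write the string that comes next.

dkdddkddkddkdddkddkdddkddkdddkddkddkdddkd

Applying the rule to each of the 17 symbols of dkdddkddkddkdddkd gives the pieces dkd d dkd dkd dkd d dkd dkd d dkd dkd d dkd dkd dkd d dkd, which concatenate to the answer.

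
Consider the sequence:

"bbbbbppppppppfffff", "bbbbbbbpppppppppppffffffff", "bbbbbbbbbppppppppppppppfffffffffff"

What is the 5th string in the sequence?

Each string has the form b^{2n+1} p^{3n+2} f^{3n-1}, where the shown terms are n = 2, 3, 4.
For term 5, n = 6, so the run lengths are 13, 20, 17.

bbbbbbbbbbbbbppppppppppppppppppppfffffffffffffffff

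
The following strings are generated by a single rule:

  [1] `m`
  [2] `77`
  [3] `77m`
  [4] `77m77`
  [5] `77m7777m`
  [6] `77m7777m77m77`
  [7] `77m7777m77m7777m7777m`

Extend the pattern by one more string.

77m7777m77m7777m7777m77m7777m77m77

From term 3 onward, concatenate the last term with the second-to-last: 77·m = 77m, 77m·77 = 77m77, …
So term 8 is 77m7777m77m7777m7777m·77m7777m77m77.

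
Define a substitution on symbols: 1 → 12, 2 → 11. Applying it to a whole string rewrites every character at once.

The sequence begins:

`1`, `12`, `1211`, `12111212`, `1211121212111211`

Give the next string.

Applying the rule to each of the 16 symbols of 1211121212111211 gives the pieces 12 11 12 12 12 11 12 11 12 11 12 12 12 11 12 12, which concatenate to the answer.

12111212121112111211121212111212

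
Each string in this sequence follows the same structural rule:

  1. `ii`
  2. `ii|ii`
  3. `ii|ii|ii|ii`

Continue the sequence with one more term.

Every step duplicates the string with '|' between the halves.
One more doubling of ii|ii|ii|ii gives the answer.

ii|ii|ii|ii|ii|ii|ii|ii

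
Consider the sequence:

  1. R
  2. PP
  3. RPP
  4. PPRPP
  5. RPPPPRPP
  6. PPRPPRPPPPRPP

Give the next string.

This is a Fibonacci-style word recurrence s(k) = s(k−2)·s(k−1): e.g. R·PP = RPP.
So term 7 is RPPPPRPP·PPRPPRPPPPRPP.

RPPPPRPPPPRPPRPPPPRPP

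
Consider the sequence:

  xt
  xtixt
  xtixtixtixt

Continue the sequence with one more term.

s(k+1) = s(k)·i·s(k) — each term doubles the last with 'i' between the halves.
So the next term is two copies of xtixtixtixt with 'i' between the halves.

xtixtixtixtixtixtixtixt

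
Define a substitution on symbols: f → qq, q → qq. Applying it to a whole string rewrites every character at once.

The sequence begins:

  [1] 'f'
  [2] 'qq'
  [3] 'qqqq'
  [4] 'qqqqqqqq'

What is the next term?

qqqqqqqqqqqqqqqq

Expanding qqqqqqqq: q→qq, q→qq, q→qq, q→qq, q→qq, q→qq, q→qq, q→qq. Concatenated: qq qq qq qq qq qq qq qq.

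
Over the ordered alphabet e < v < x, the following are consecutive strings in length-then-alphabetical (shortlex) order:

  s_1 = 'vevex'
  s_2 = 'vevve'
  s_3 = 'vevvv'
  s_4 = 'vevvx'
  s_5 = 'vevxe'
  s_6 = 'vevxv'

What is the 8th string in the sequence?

vexee

Advancing 2 positions from vevxv through vevxv → vevxx reaches term 8.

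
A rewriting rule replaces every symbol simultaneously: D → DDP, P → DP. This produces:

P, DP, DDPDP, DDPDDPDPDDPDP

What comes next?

DDPDDPDPDDPDDPDPDDPDPDDPDDPDPDDPDP

Replace each of the 13 characters of DDPDDPDPDDPDP in place — DDP DDP DP DDP DDP DP DDP DP DDP DDP DP DDP DP — and concatenate.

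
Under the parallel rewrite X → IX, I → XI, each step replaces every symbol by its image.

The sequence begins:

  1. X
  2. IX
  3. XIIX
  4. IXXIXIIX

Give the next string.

Apply φ to IXXIXIIX symbol by symbol: I→XI, X→IX, X→IX, I→XI, X→IX, I→XI, I→XI, X→IX; joined: XI IX IX XI IX XI XI IX.

XIIXIXXIIXXIXIIX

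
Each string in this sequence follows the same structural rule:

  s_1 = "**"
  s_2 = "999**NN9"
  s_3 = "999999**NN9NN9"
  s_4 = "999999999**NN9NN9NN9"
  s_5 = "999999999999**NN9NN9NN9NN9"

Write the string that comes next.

s(k+1) = 999·s(k)·NN9, so each term gains 999 as a prefix and NN9 as a suffix.
Applying this once more to 999999999999**NN9NN9NN9NN9:

999999999999999**NN9NN9NN9NN9NN9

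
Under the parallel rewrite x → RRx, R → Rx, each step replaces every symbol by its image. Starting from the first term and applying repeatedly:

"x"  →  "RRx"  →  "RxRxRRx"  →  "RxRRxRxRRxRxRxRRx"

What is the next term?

Rewriting the 17 symbols of RxRRxRxRRxRxRxRRx one by one yields Rx RRx Rx Rx RRx Rx RRx Rx Rx RRx Rx RRx Rx RRx Rx Rx RRx; concatenated:

RxRRxRxRxRRxRxRRxRxRxRRxRxRRxRxRRxRxRxRRx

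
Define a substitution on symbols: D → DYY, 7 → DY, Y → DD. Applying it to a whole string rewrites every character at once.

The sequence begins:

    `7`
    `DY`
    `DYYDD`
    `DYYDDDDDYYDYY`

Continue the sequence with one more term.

Rewriting the 13 symbols of DYYDDDDDYYDYY one by one yields DYY DD DD DYY DYY DYY DYY DYY DD DD DYY DD DD; concatenated:

DYYDDDDDYYDYYDYYDYYDYYDDDDDYYDDDD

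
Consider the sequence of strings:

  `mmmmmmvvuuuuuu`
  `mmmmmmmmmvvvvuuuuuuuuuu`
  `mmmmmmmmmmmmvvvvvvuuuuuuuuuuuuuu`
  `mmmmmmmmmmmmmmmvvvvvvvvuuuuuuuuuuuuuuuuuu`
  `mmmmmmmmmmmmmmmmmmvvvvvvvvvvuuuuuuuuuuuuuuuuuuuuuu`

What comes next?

mmmmmmmmmmmmmmmmmmmmmvvvvvvvvvvvvuuuuuuuuuuuuuuuuuuuuuuuuuu

Term n consists of 3n+3 m's, followed by 2n v's, followed by 4n+2 u's (n = 1, 2, …).
Setting n = 6 gives 21, 12, 26 characters in each block.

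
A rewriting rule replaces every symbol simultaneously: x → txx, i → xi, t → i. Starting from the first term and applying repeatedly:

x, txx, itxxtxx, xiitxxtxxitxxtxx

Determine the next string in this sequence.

txxxixiitxxtxxitxxtxxxiitxxtxxitxxtxx

φ(xiitxxtxxitxxtxx) expands symbol-by-symbol to txx xi xi i txx txx i txx txx xi i txx txx i txx txx; joining the 16 pieces gives the next term.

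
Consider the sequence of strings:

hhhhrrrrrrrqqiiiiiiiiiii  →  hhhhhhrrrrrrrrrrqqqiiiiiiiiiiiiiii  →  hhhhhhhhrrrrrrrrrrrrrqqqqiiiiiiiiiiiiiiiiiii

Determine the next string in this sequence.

Term n consists of 2n h's, followed by 3n+1 r's, followed by n q's, followed by 4n+3 i's, where the shown terms are n = 2, 3, 4.
At n = 5 the blocks have lengths 10, 16, 5, 23.

hhhhhhhhhhrrrrrrrrrrrrrrrrqqqqqiiiiiiiiiiiiiiiiiiiiiii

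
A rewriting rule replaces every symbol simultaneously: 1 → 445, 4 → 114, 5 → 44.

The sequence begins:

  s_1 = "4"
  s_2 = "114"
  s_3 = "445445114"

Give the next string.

1141144411411444445445114

Expanding 445445114: 4→114, 4→114, 5→44, 4→114, 4→114, 5→44, 1→445, 1→445, 4→114. Concatenated: 114 114 44 114 114 44 445 445 114.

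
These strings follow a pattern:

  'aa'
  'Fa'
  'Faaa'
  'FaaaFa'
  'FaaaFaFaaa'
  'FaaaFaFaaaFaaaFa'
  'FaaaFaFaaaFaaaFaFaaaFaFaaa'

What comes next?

This is a Fibonacci-style word recurrence s(k) = s(k−1)·s(k−2): e.g. Fa·aa = Faaa.
The next term joins FaaaFaFaaaFaaaFaFaaaFaFaaa and FaaaFaFaaaFaaaFa.

FaaaFaFaaaFaaaFaFaaaFaFaaaFaaaFaFaaaFaaaFa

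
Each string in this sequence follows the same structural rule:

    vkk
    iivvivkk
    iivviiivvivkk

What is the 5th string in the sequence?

iivviiivviiivviiivvivkk

Each term is the previous one with iivvi prepended.
From iivviiivvivkk, 2 further steps: iivviiivvivkk → iivviiivviiivvivkk → (answer).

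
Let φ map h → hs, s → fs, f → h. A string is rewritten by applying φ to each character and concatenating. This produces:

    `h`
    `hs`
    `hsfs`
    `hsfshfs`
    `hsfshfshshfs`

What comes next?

Expanding hsfshfshshfs: h→hs, s→fs, f→h, s→fs, h→hs, f→h, s→fs, h→hs, s→fs, h→hs, f→h, s→fs. Concatenated: hs fs h fs hs h fs hs fs hs h fs.

hsfshfshshfshsfshshfs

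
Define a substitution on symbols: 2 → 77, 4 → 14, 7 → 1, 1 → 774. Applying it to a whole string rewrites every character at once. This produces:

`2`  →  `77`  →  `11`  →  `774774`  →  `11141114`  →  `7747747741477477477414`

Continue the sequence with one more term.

Replace each of the 22 characters of 7747747741477477477414 in place — 1 1 14 1 1 14 1 1 14 774 14 1 1 14 1 1 14 1 1 14 774 14 — and concatenate.

1114111411147741411141114111477414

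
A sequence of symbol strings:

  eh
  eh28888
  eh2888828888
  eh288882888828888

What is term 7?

Each term is the previous one with 28888 appended.
From eh288882888828888, 3 further steps: eh288882888828888 → eh28888288882888828888 → eh2888828888288882888828888 → (answer).

eh288882888828888288882888828888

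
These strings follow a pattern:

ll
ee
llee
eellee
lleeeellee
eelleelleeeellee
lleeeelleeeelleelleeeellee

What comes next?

eelleelleeeelleelleeeelleeeelleelleeeellee

From term 3 onward, concatenate the second-to-last term with the last: ll·ee = llee, ee·llee = eellee, …
Continuing: eelleelleeeellee · lleeeelleeeelleelleeeellee gives term 8.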